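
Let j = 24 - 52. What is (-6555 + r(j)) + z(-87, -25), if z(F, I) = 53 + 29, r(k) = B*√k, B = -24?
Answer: -6473 - 48*I*√7 ≈ -6473.0 - 127.0*I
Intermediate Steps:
j = -28
r(k) = -24*√k
z(F, I) = 82
(-6555 + r(j)) + z(-87, -25) = (-6555 - 48*I*√7) + 82 = -6473 - 48*I*√7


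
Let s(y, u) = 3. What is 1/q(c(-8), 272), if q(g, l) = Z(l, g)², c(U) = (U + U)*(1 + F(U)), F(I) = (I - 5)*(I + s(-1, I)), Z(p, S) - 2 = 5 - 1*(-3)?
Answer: 1/100 ≈ 0.010000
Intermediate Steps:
Z(p, S) = 10 (Z(p, S) = 2 + (5 - 1*(-3)) = 2 + (5 + 3) = 2 + 8 = 10)
F(I) = (-5 + I)*(3 + I) (F(I) = (I - 5)*(I + 3) = (-5 + I)*(3 + I))
c(U) = 2*U*(-14 + U² - 2*U) (c(U) = (U + U)*(1 + (-15 + U² - 2*U)) = (2*U)*(-14 + U² - 2*U) = 2*U*(-14 + U² - 2*U))
q(g, l) = 100 (q(g, l) = 10² = 100)
1/q(c(-8), 272) = 1/100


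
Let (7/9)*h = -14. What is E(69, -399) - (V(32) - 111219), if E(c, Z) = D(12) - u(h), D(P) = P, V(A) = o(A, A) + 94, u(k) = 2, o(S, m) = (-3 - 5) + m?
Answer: 111111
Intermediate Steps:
h = -18 (h = (9/7)*(-14) = -18)
o(S, m) = -8 + m
V(A) = 86 + A (V(A) = (-8 + A) + 94 = 86 + A)
E(c, Z) = 10 (E(c, Z) = 12 - 1*2 = 12 - 2 = 10)
E(69, -399) - (V(32) - 111219) = 10 - ((86 + 32) - 111219) = 10 - (118 - 111219) = 10 - 1*(-111101) = 10 + 111101 = 111111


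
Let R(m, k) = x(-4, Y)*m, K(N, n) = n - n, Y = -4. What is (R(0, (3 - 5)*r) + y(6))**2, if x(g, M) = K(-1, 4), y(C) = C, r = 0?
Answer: 36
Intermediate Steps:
K(N, n) = 0
x(g, M) = 0
R(m, k) = 0 (R(m, k) = 0*m = 0)
(R(0, (3 - 5)*r) + y(6))**2 = (0 + 6)**2 = 6**2 = 36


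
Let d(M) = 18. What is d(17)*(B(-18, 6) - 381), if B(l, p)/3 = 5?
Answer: -6588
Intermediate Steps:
B(l, p) = 15 (B(l, p) = 3*5 = 15)
d(17)*(B(-18, 6) - 381) = 18*(15 - 381) = 18*(-366) = -6588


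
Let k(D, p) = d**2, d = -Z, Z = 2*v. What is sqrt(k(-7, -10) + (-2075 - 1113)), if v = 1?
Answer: 4*I*sqrt(199) ≈ 56.427*I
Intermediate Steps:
Z = 2 (Z = 2*1 = 2)
d = -2 (d = -1*2 = -2)
k(D, p) = 4 (k(D, p) = (-2)**2 = 4)
sqrt(k(-7, -10) + (-2075 - 1113)) = sqrt(4 + (-2075 - 1113)) = sqrt(4 - 3188) = sqrt(-3184) = 4*I*sqrt(199)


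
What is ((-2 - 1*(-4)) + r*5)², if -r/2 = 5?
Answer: 2304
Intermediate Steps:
r = -10 (r = -2*5 = -10)
((-2 - 1*(-4)) + r*5)² = ((-2 - 1*(-4)) - 10*5)² = ((-2 + 4) - 50)² = (2 - 50)² = (-48)² = 2304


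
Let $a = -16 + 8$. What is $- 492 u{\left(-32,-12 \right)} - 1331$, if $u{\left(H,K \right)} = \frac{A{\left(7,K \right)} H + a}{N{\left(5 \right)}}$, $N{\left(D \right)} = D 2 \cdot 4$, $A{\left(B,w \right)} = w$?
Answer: $- \frac{29779}{5} \approx -5955.8$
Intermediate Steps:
$a = -8$
$N{\left(D \right)} = 8 D$ ($N{\left(D \right)} = 2 D 4 = 8 D$)
$u{\left(H,K \right)} = - \frac{1}{5} + \frac{H K}{40}$ ($u{\left(H,K \right)} = \frac{K H - 8}{8 \cdot 5} = \frac{H K - 8}{40} = \left(-8 + H K\right) \frac{1}{40} = - \frac{1}{5} + \frac{H K}{40}$)
$- 492 u{\left(-32,-12 \right)} - 1331 = - 492 \left(- \frac{1}{5} + \frac{1}{40} \left(-32\right) \left(-12\right)\right) - 1331 = - 492 \left(- \frac{1}{5} + \frac{48}{5}\right) - 1331 = \left(-492\right) \frac{47}{5} - 1331 = - \frac{23124}{5} - 1331 = - \frac{29779}{5}$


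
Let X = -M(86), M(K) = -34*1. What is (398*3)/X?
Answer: 597/17 ≈ 35.118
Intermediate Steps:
M(K) = -34
X = 34 (X = -1*(-34) = 34)
(398*3)/X = (398*3)/34 = 1194*(1/34) = 597/17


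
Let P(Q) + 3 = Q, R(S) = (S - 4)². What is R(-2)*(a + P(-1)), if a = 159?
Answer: 5580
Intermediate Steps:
R(S) = (-4 + S)²
P(Q) = -3 + Q
R(-2)*(a + P(-1)) = (-4 - 2)²*(159 + (-3 - 1)) = (-6)²*(159 - 4) = 36*155 = 5580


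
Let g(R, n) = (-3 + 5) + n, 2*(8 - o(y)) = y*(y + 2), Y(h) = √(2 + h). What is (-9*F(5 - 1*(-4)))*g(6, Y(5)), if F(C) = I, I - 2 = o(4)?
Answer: 36 + 18*√7 ≈ 83.624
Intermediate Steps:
o(y) = 8 - y*(2 + y)/2 (o(y) = 8 - y*(y + 2)/2 = 8 - y*(2 + y)/2)
g(R, n) = 2 + n
I = -2 (I = 2 + (8 - 1*4 - ½*4²) = 2 + (8 - 4 - ½*16) = 2 + (8 - 4 - 8) = 2 - 4 = -2)
F(C) = -2
(-9*F(5 - 1*(-4)))*g(6, Y(5)) = (-9*(-2))*(2 + √(2 + 5)) = 18*(2 + √7) = 36 + 18*√7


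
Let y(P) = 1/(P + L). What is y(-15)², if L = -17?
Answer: 1/1024 ≈ 0.00097656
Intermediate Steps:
y(P) = 1/(-17 + P) (y(P) = 1/(P - 17) = 1/(-17 + P))
y(-15)² = (1/(-17 - 15))² = (1/(-32))² = (-1/32)² = 1/1024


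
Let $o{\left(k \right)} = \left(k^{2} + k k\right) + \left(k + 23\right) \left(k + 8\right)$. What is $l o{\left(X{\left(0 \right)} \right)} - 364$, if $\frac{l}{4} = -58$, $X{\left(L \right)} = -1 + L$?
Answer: $-36556$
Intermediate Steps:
$l = -232$ ($l = 4 \left(-58\right) = -232$)
$o{\left(k \right)} = 2 k^{2} + \left(8 + k\right) \left(23 + k\right)$ ($o{\left(k \right)} = \left(k^{2} + k^{2}\right) + \left(23 + k\right) \left(8 + k\right) = 2 k^{2} + \left(8 + k\right) \left(23 + k\right)$)
$l o{\left(X{\left(0 \right)} \right)} - 364 = - 232 \left(184 + 3 \left(-1 + 0\right)^{2} + 31 \left(-1 + 0\right)\right) - 364 = - 232 \left(184 + 3 \left(-1\right)^{2} + 31 \left(-1\right)\right) - 364 = - 232 \left(184 + 3 \cdot 1 - 31\right) - 364 = - 232 \left(184 + 3 - 31\right) - 364 = \left(-232\right) 156 - 364 = -36192 - 364 = -36556$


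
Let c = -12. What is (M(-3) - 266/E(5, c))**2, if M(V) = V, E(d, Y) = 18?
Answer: 25600/81 ≈ 316.05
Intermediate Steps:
(M(-3) - 266/E(5, c))**2 = (-3 - 266/18)**2 = (-3 - 266*1/18)**2 = (-3 - 133/9)**2 = (-160/9)**2 = 25600/81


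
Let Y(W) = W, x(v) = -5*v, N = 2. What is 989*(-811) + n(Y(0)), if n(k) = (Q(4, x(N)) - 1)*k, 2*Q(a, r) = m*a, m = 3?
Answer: -802079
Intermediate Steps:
Q(a, r) = 3*a/2 (Q(a, r) = (3*a)/2 = 3*a/2)
n(k) = 5*k (n(k) = ((3/2)*4 - 1)*k = (6 - 1)*k = 5*k)
989*(-811) + n(Y(0)) = 989*(-811) + 5*0 = -802079 + 0 = -802079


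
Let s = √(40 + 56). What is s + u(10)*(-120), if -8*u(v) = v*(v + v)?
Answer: 3000 + 4*√6 ≈ 3009.8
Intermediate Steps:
s = 4*√6 (s = √96 = 4*√6 ≈ 9.7980)
u(v) = -v²/4 (u(v) = -v*(v + v)/8 = -v*2*v/8 = -v²/4)
s + u(10)*(-120) = 4*√6 - ¼*10²*(-120) = 4*√6 - ¼*100*(-120) = 4*√6 - 25*(-120) = 4*√6 + 3000 = 3000 + 4*√6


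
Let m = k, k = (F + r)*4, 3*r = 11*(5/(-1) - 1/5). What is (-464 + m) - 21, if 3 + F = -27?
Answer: -10219/15 ≈ -681.27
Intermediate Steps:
r = -286/15 (r = (11*(5/(-1) - 1/5))/3 = (11*(5*(-1) - 1*⅕))/3 = (11*(-5 - ⅕))/3 = (11*(-26/5))/3 = (⅓)*(-286/5) = -286/15 ≈ -19.067)
F = -30 (F = -3 - 27 = -30)
k = -2944/15 (k = (-30 - 286/15)*4 = -736/15*4 = -2944/15 ≈ -196.27)
m = -2944/15 ≈ -196.27
(-464 + m) - 21 = (-464 - 2944/15) - 21 = -9904/15 - 21 = -10219/15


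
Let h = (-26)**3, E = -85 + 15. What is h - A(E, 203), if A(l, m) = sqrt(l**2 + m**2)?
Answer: -17576 - 7*sqrt(941) ≈ -17791.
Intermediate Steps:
E = -70
h = -17576
h - A(E, 203) = -17576 - sqrt((-70)**2 + 203**2) = -17576 - sqrt(4900 + 41209) = -17576 - sqrt(46109) = -17576 - 7*sqrt(941)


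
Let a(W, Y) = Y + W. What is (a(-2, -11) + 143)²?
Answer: 16900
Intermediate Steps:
a(W, Y) = W + Y
(a(-2, -11) + 143)² = ((-2 - 11) + 143)² = (-13 + 143)² = 130² = 16900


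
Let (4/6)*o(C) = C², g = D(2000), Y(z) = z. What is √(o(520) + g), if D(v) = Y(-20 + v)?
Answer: 2*√101895 ≈ 638.42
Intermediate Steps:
D(v) = -20 + v
g = 1980 (g = -20 + 2000 = 1980)
o(C) = 3*C²/2
√(o(520) + g) = √((3/2)*520² + 1980) = √((3/2)*270400 + 1980) = √(405600 + 1980) = √407580 = 2*√101895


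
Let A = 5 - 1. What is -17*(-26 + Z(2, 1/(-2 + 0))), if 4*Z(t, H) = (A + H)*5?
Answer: 2941/8 ≈ 367.63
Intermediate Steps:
A = 4
Z(t, H) = 5 + 5*H/4 (Z(t, H) = ((4 + H)*5)/4 = (20 + 5*H)/4 = 5 + 5*H/4)
-17*(-26 + Z(2, 1/(-2 + 0))) = -17*(-26 + (5 + 5/(4*(-2 + 0)))) = -17*(-26 + (5 + (5/4)/(-2))) = -17*(-26 + (5 + (5/4)*(-½))) = -17*(-26 + (5 - 5/8)) = -17*(-26 + 35/8) = -17*(-173/8) = 2941/8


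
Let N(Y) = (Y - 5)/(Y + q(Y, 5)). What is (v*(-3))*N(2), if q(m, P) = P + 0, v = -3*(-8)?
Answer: 216/7 ≈ 30.857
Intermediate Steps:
v = 24
q(m, P) = P
N(Y) = (-5 + Y)/(5 + Y) (N(Y) = (Y - 5)/(Y + 5) = (-5 + Y)/(5 + Y))
(v*(-3))*N(2) = (24*(-3))*((-5 + 2)/(5 + 2)) = -72*(-3)/7 = -72*(-3/7) = 216/7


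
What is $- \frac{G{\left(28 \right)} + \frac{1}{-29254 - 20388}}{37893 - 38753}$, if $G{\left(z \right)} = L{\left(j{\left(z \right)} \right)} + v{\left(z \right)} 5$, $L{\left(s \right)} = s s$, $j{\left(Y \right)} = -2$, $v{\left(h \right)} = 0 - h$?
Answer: $- \frac{6751313}{42692120} \approx -0.15814$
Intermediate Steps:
$v{\left(h \right)} = - h$
$L{\left(s \right)} = s^{2}$
$G{\left(z \right)} = 4 - 5 z$ ($G{\left(z \right)} = \left(-2\right)^{2} + - z 5 = 4 - 5 z$)
$- \frac{G{\left(28 \right)} + \frac{1}{-29254 - 20388}}{37893 - 38753} = - \frac{\left(4 - 140\right) + \frac{1}{-29254 - 20388}}{37893 - 38753} = - \frac{\left(4 - 140\right) + \frac{1}{-49642}}{-860} = - \frac{\left(-136 - \frac{1}{49642}\right) \left(-1\right)}{860} = - \frac{\left(-6751313\right) \left(-1\right)}{49642 \cdot 860} = \left(-1\right) \frac{6751313}{42692120} = - \frac{6751313}{42692120}$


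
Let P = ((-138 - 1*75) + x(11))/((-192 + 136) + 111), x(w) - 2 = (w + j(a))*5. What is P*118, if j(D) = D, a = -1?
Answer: -18998/55 ≈ -345.42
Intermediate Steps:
x(w) = -3 + 5*w (x(w) = 2 + (w - 1)*5 = 2 + (-1 + w)*5 = 2 + (-5 + 5*w) = -3 + 5*w)
P = -161/55 (P = ((-138 - 1*75) + (-3 + 5*11))/((-192 + 136) + 111) = ((-138 - 75) + (-3 + 55))/(-56 + 111) = (-213 + 52)/55 = -161*1/55 = -161/55 ≈ -2.9273)
P*118 = -161/55*118 = -18998/55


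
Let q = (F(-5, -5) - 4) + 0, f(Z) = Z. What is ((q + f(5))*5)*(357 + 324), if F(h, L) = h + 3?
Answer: -3405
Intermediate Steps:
F(h, L) = 3 + h
q = -6 (q = ((3 - 5) - 4) + 0 = (-2 - 4) + 0 = -6 + 0 = -6)
((q + f(5))*5)*(357 + 324) = ((-6 + 5)*5)*(357 + 324) = -1*5*681 = -5*681 = -3405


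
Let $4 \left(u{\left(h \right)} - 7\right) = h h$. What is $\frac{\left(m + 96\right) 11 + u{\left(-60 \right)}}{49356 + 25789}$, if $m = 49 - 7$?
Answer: $\frac{485}{15029} \approx 0.032271$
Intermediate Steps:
$m = 42$ ($m = 49 - 7 = 42$)
$u{\left(h \right)} = 7 + \frac{h^{2}}{4}$ ($u{\left(h \right)} = 7 + \frac{h h}{4} = 7 + \frac{h^{2}}{4}$)
$\frac{\left(m + 96\right) 11 + u{\left(-60 \right)}}{49356 + 25789} = \frac{\left(42 + 96\right) 11 + \left(7 + \frac{\left(-60\right)^{2}}{4}\right)}{49356 + 25789} = \frac{138 \cdot 11 + \left(7 + \frac{1}{4} \cdot 3600\right)}{75145} = \left(1518 + \left(7 + 900\right)\right) \frac{1}{75145} = \left(1518 + 907\right) \frac{1}{75145} = 2425 \cdot \frac{1}{75145} = \frac{485}{15029}$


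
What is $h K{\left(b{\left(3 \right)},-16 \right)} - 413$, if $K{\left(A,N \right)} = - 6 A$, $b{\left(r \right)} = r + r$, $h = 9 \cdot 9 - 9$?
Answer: $-3005$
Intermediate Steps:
$h = 72$ ($h = 81 - 9 = 72$)
$b{\left(r \right)} = 2 r$
$h K{\left(b{\left(3 \right)},-16 \right)} - 413 = 72 \left(- 6 \cdot 2 \cdot 3\right) - 413 = 72 \left(\left(-6\right) 6\right) - 413 = 72 \left(-36\right) - 413 = -2592 - 413 = -3005$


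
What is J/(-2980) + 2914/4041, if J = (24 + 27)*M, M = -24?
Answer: 3407476/3010545 ≈ 1.1318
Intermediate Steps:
J = -1224 (J = (24 + 27)*(-24) = 51*(-24) = -1224)
J/(-2980) + 2914/4041 = -1224/(-2980) + 2914/4041 = -1224*(-1/2980) + 2914*(1/4041) = 306/745 + 2914/4041 = 3407476/3010545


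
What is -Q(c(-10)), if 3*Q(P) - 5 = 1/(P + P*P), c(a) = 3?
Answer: -61/36 ≈ -1.6944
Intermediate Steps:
Q(P) = 5/3 + 1/(3*(P + P²)) (Q(P) = 5/3 + 1/(3*(P + P*P)) = 5/3 + 1/(3*(P + P²)))
-Q(c(-10)) = -(1 + 5*3 + 5*3²)/(3*3*(1 + 3)) = -(1 + 15 + 5*9)/(3*3*4) = -(1 + 15 + 45)/(3*3*4) = -61/(3*3*4) = -1*61/36 = -61/36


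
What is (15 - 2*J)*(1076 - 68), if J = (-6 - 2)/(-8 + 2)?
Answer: 12432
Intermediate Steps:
J = 4/3 (J = -8/(-6) = -8*(-⅙) = 4/3 ≈ 1.3333)
(15 - 2*J)*(1076 - 68) = (15 - 2*4/3)*(1076 - 68) = (15 - 8/3)*1008 = (37/3)*1008 = 12432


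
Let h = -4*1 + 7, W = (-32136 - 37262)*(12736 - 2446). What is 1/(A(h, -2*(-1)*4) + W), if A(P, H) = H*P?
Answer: -1/714105396 ≈ -1.4004e-9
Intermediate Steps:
W = -714105420 (W = -69398*10290 = -714105420)
h = 3 (h = -4 + 7 = 3)
1/(A(h, -2*(-1)*4) + W) = 1/((-2*(-1)*4)*3 - 714105420) = 1/((2*4)*3 - 714105420) = 1/(8*3 - 714105420) = 1/(24 - 714105420) = 1/(-714105396) = -1/714105396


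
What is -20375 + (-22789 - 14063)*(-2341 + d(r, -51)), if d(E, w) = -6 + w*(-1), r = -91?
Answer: 84591817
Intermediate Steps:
d(E, w) = -6 - w
-20375 + (-22789 - 14063)*(-2341 + d(r, -51)) = -20375 + (-22789 - 14063)*(-2341 + (-6 - 1*(-51))) = -20375 - 36852*(-2341 + (-6 + 51)) = -20375 - 36852*(-2341 + 45) = -20375 - 36852*(-2296) = -20375 + 84612192 = 84591817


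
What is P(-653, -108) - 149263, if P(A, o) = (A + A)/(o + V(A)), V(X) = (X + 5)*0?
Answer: -8059549/54 ≈ -1.4925e+5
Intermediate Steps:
V(X) = 0 (V(X) = (5 + X)*0 = 0)
P(A, o) = 2*A/o (P(A, o) = (A + A)/(o + 0) = (2*A)/o = 2*A/o)
P(-653, -108) - 149263 = 2*(-653)/(-108) - 149263 = 2*(-653)*(-1/108) - 149263 = 653/54 - 149263 = -8059549/54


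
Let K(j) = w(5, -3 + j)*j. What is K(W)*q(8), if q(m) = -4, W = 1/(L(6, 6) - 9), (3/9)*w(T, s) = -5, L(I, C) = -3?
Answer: -5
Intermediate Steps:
w(T, s) = -15 (w(T, s) = 3*(-5) = -15)
W = -1/12 (W = 1/(-3 - 9) = 1/(-12) = -1/12 ≈ -0.083333)
K(j) = -15*j
K(W)*q(8) = -15*(-1/12)*(-4) = (5/4)*(-4) = -5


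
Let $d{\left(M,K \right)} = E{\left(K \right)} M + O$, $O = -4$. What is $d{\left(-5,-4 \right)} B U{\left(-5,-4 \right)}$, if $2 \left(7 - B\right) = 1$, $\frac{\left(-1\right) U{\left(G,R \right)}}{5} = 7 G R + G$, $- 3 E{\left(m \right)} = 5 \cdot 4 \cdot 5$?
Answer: $-713700$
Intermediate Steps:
$E{\left(m \right)} = - \frac{100}{3}$ ($E{\left(m \right)} = - \frac{5 \cdot 4 \cdot 5}{3} = - \frac{20 \cdot 5}{3} = \left(- \frac{1}{3}\right) 100 = - \frac{100}{3}$)
$U{\left(G,R \right)} = - 5 G - 35 G R$ ($U{\left(G,R \right)} = - 5 \left(7 G R + G\right) = - 5 \left(G + 7 G R\right) = - 5 G - 35 G R$)
$B = \frac{13}{2}$ ($B = 7 - \frac{1}{2} = \frac{13}{2} \approx 6.5$)
$d{\left(M,K \right)} = -4 - \frac{100 M}{3}$ ($d{\left(M,K \right)} = - \frac{100 M}{3} - 4 = -4 - \frac{100 M}{3}$)
$d{\left(-5,-4 \right)} B U{\left(-5,-4 \right)} = \left(-4 - - \frac{500}{3}\right) \frac{13}{2} \left(\left(-5\right) \left(-5\right) \left(1 + 7 \left(-4\right)\right)\right) = \left(-4 + \frac{500}{3}\right) \frac{13}{2} \left(\left(-5\right) \left(-5\right) \left(1 - 28\right)\right) = \frac{488}{3} \cdot \frac{13}{2} \left(\left(-5\right) \left(-5\right) \left(-27\right)\right) = \frac{3172}{3} \left(-675\right) = -713700$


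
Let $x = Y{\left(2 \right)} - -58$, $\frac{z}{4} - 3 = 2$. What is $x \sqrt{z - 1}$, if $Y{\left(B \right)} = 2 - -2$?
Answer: $62 \sqrt{19} \approx 270.25$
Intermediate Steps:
$z = 20$ ($z = 12 + 4 \cdot 2 = 12 + 8 = 20$)
$Y{\left(B \right)} = 4$ ($Y{\left(B \right)} = 2 + 2 = 4$)
$x = 62$ ($x = 4 - -58 = 4 + 58 = 62$)
$x \sqrt{z - 1} = 62 \sqrt{20 - 1} = 62 \sqrt{19}$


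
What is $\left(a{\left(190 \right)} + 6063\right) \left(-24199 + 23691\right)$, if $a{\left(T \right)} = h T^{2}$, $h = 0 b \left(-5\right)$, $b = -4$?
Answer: $-3080004$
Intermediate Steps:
$h = 0$ ($h = 0 \left(-4\right) \left(-5\right) = 0 \left(-5\right) = 0$)
$a{\left(T \right)} = 0$ ($a{\left(T \right)} = 0 T^{2} = 0$)
$\left(a{\left(190 \right)} + 6063\right) \left(-24199 + 23691\right) = \left(0 + 6063\right) \left(-24199 + 23691\right) = 6063 \left(-508\right) = -3080004$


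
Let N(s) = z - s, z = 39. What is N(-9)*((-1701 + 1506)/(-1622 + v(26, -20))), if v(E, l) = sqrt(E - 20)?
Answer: 7590960/1315439 + 4680*sqrt(6)/1315439 ≈ 5.7794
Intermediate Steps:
v(E, l) = sqrt(-20 + E)
N(s) = 39 - s
N(-9)*((-1701 + 1506)/(-1622 + v(26, -20))) = (39 - 1*(-9))*((-1701 + 1506)/(-1622 + sqrt(-20 + 26))) = (39 + 9)*(-195/(-1622 + sqrt(6))) = 48*(-195/(-1622 + sqrt(6))) = -9360/(-1622 + sqrt(6))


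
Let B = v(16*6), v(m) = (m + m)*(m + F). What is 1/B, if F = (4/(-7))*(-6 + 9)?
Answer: 7/126720 ≈ 5.5240e-5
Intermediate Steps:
F = -12/7 (F = (4*(-⅐))*3 = -4/7*3 = -12/7 ≈ -1.7143)
v(m) = 2*m*(-12/7 + m) (v(m) = (m + m)*(m - 12/7) = (2*m)*(-12/7 + m) = 2*m*(-12/7 + m))
B = 126720/7 (B = 2*(16*6)*(-12 + 7*(16*6))/7 = (2/7)*96*(-12 + 7*96) = (2/7)*96*(-12 + 672) = (2/7)*96*660 = 126720/7 ≈ 18103.)
1/B = 1/(126720/7) = 7/126720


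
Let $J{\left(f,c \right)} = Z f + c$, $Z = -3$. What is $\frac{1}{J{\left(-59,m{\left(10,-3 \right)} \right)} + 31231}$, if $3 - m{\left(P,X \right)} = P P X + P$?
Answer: $\frac{1}{31701} \approx 3.1545 \cdot 10^{-5}$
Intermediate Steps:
$m{\left(P,X \right)} = 3 - P - X P^{2}$ ($m{\left(P,X \right)} = 3 - \left(P P X + P\right) = 3 - \left(P^{2} X + P\right) = 3 - \left(X P^{2} + P\right) = 3 - \left(P + X P^{2}\right) = 3 - P - X P^{2}$)
$J{\left(f,c \right)} = c - 3 f$ ($J{\left(f,c \right)} = - 3 f + c = c - 3 f$)
$\frac{1}{J{\left(-59,m{\left(10,-3 \right)} \right)} + 31231} = \frac{1}{\left(\left(3 - 10 - - 3 \cdot 10^{2}\right) - -177\right) + 31231} = \frac{1}{\left(\left(3 - 10 - \left(-3\right) 100\right) + 177\right) + 31231} = \frac{1}{\left(\left(3 - 10 + 300\right) + 177\right) + 31231} = \frac{1}{\left(293 + 177\right) + 31231} = \frac{1}{470 + 31231} = \frac{1}{31701}$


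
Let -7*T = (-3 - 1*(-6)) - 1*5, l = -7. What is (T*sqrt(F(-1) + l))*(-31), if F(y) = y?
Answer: -124*I*sqrt(2)/7 ≈ -25.052*I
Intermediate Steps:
T = 2/7 (T = -((-3 - 1*(-6)) - 1*5)/7 = -((-3 + 6) - 5)/7 = -(3 - 5)/7 = -1/7*(-2) = 2/7 ≈ 0.28571)
(T*sqrt(F(-1) + l))*(-31) = (2*sqrt(-1 - 7)/7)*(-31) = (2*sqrt(-8)/7)*(-31) = (2*(2*I*sqrt(2))/7)*(-31) = (4*I*sqrt(2)/7)*(-31) = -124*I*sqrt(2)/7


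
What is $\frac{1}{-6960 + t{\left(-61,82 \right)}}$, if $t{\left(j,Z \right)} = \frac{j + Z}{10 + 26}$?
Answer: $- \frac{12}{83513} \approx -0.00014369$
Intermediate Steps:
$t{\left(j,Z \right)} = \frac{Z}{36} + \frac{j}{36}$ ($t{\left(j,Z \right)} = \frac{Z + j}{36} = \left(Z + j\right) \frac{1}{36} = \frac{Z}{36} + \frac{j}{36}$)
$\frac{1}{-6960 + t{\left(-61,82 \right)}} = \frac{1}{-6960 + \left(\frac{1}{36} \cdot 82 + \frac{1}{36} \left(-61\right)\right)} = \frac{1}{-6960 + \left(\frac{41}{18} - \frac{61}{36}\right)} = \frac{1}{-6960 + \frac{7}{12}} = \frac{1}{- \frac{83513}{12}} = - \frac{12}{83513}$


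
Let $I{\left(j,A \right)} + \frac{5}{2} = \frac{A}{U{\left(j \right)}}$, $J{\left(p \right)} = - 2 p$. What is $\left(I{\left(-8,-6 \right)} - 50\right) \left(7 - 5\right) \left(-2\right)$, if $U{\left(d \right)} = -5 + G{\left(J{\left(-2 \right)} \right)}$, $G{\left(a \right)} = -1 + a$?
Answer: $198$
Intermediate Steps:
$U{\left(d \right)} = -2$ ($U{\left(d \right)} = -5 - -3 = -5 + \left(-1 + 4\right) = -5 + 3 = -2$)
$I{\left(j,A \right)} = - \frac{5}{2} - \frac{A}{2}$ ($I{\left(j,A \right)} = - \frac{5}{2} + \frac{A}{-2} = - \frac{5}{2} + A \left(- \frac{1}{2}\right) = - \frac{5}{2} - \frac{A}{2}$)
$\left(I{\left(-8,-6 \right)} - 50\right) \left(7 - 5\right) \left(-2\right) = \left(\left(- \frac{5}{2} - -3\right) - 50\right) \left(7 - 5\right) \left(-2\right) = \left(\left(- \frac{5}{2} + 3\right) - 50\right) 2 \left(-2\right) = \left(\frac{1}{2} - 50\right) \left(-4\right) = \left(- \frac{99}{2}\right) \left(-4\right) = 198$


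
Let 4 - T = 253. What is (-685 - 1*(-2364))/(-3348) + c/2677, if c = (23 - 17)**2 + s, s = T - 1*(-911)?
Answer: -2157779/8962596 ≈ -0.24075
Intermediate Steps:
T = -249 (T = 4 - 1*253 = 4 - 253 = -249)
s = 662 (s = -249 - 1*(-911) = -249 + 911 = 662)
c = 698 (c = (23 - 17)**2 + 662 = 6**2 + 662 = 36 + 662 = 698)
(-685 - 1*(-2364))/(-3348) + c/2677 = (-685 - 1*(-2364))/(-3348) + 698/2677 = (-685 + 2364)*(-1/3348) + 698*(1/2677) = 1679*(-1/3348) + 698/2677 = -1679/3348 + 698/2677 = -2157779/8962596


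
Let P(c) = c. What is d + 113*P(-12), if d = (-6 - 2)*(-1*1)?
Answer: -1348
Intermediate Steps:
d = 8 (d = -8*(-1) = 8)
d + 113*P(-12) = 8 + 113*(-12) = 8 - 1356 = -1348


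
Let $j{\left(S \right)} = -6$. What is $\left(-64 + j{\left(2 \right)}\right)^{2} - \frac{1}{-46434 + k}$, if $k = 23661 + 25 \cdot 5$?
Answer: $\frac{110975201}{22648} \approx 4900.0$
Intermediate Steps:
$k = 23786$ ($k = 23661 + 125 = 23786$)
$\left(-64 + j{\left(2 \right)}\right)^{2} - \frac{1}{-46434 + k} = \left(-64 - 6\right)^{2} - \frac{1}{-46434 + 23786} = \left(-70\right)^{2} - \frac{1}{-22648} = 4900 - - \frac{1}{22648} = 4900 + \frac{1}{22648} = \frac{110975201}{22648}$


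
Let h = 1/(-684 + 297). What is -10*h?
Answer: 10/387 ≈ 0.025840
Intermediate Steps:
h = -1/387 (h = 1/(-387) = -1/387 ≈ -0.0025840)
-10*h = -10*(-1/387) = 10/387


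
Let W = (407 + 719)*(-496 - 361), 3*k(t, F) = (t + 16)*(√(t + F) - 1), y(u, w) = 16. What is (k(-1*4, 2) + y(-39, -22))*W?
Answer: -11579784 - 3859928*I*√2 ≈ -1.158e+7 - 5.4588e+6*I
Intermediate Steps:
k(t, F) = (-1 + √(F + t))*(16 + t)/3 (k(t, F) = ((t + 16)*(√(t + F) - 1))/3 = ((16 + t)*(√(F + t) - 1))/3 = ((16 + t)*(-1 + √(F + t)))/3 = ((-1 + √(F + t))*(16 + t))/3 = (-1 + √(F + t))*(16 + t)/3)
W = -964982 (W = 1126*(-857) = -964982)
(k(-1*4, 2) + y(-39, -22))*W = ((-16/3 - (-1)*4/3 + 16*√(2 - 1*4)/3 + (-1*4)*√(2 - 1*4)/3) + 16)*(-964982) = ((-16/3 - ⅓*(-4) + 16*√(2 - 4)/3 + (⅓)*(-4)*√(2 - 4)) + 16)*(-964982) = ((-16/3 + 4/3 + 16*√(-2)/3 + (⅓)*(-4)*√(-2)) + 16)*(-964982) = ((-16/3 + 4/3 + 16*(I*√2)/3 + (⅓)*(-4)*(I*√2)) + 16)*(-964982) = ((-16/3 + 4/3 + 16*I*√2/3 - 4*I*√2/3) + 16)*(-964982) = ((-4 + 4*I*√2) + 16)*(-964982) = (12 + 4*I*√2)*(-964982) = -11579784 - 3859928*I*√2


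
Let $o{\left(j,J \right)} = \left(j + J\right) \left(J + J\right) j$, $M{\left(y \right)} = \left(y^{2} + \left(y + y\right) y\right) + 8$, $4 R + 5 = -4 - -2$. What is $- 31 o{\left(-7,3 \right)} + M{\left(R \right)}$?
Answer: $- \frac{83053}{16} \approx -5190.8$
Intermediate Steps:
$R = - \frac{7}{4}$ ($R = - \frac{5}{4} + \frac{-4 - -2}{4} = - \frac{5}{4} + \frac{-4 + 2}{4} = - \frac{5}{4} + \frac{1}{4} \left(-2\right) = - \frac{5}{4} - \frac{1}{2} = - \frac{7}{4} \approx -1.75$)
$M{\left(y \right)} = 8 + 3 y^{2}$ ($M{\left(y \right)} = \left(y^{2} + 2 y y\right) + 8 = \left(y^{2} + 2 y^{2}\right) + 8 = 3 y^{2} + 8 = 8 + 3 y^{2}$)
$o{\left(j,J \right)} = 2 J j \left(J + j\right)$ ($o{\left(j,J \right)} = \left(J + j\right) 2 J j = 2 J \left(J + j\right) j = 2 J j \left(J + j\right)$)
$- 31 o{\left(-7,3 \right)} + M{\left(R \right)} = - 31 \cdot 2 \cdot 3 \left(-7\right) \left(3 - 7\right) + \left(8 + 3 \left(- \frac{7}{4}\right)^{2}\right) = - 31 \cdot 2 \cdot 3 \left(-7\right) \left(-4\right) + \left(8 + 3 \cdot \frac{49}{16}\right) = \left(-31\right) 168 + \left(8 + \frac{147}{16}\right) = -5208 + \frac{275}{16} = - \frac{83053}{16}$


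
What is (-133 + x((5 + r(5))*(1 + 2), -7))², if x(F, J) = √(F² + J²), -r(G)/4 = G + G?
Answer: 28763 - 1862*√226 ≈ 771.00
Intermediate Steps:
r(G) = -8*G (r(G) = -4*(G + G) = -8*G)
(-133 + x((5 + r(5))*(1 + 2), -7))² = (-133 + √(((5 - 8*5)*(1 + 2))² + (-7)²))² = (-133 + √(((5 - 40)*3)² + 49))² = (-133 + √((-35*3)² + 49))² = (-133 + √((-105)² + 49))² = (-133 + √(11025 + 49))² = (-133 + √11074)² = (-133 + 7*√226)²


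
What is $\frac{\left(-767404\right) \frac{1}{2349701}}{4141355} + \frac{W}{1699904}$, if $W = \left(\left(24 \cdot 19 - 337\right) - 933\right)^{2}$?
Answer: $\frac{1611921145316963591}{4135418500859738480} \approx 0.38978$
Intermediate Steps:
$W = 662596$ ($W = \left(\left(456 - 337\right) - 933\right)^{2} = \left(119 - 933\right)^{2} = \left(-814\right)^{2} = 662596$)
$\frac{\left(-767404\right) \frac{1}{2349701}}{4141355} + \frac{W}{1699904} = \frac{\left(-767404\right) \frac{1}{2349701}}{4141355} + \frac{662596}{1699904} = \left(-767404\right) \frac{1}{2349701} \cdot \frac{1}{4141355} + 662596 \cdot \frac{1}{1699904} = \left(- \frac{767404}{2349701}\right) \frac{1}{4141355} + \frac{165649}{424976} = - \frac{767404}{9730945984855} + \frac{165649}{424976} = \frac{1611921145316963591}{4135418500859738480}$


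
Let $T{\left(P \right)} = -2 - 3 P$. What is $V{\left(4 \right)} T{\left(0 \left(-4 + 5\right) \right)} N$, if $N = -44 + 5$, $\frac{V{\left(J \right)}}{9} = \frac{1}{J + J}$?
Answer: $\frac{351}{4} \approx 87.75$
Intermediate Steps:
$V{\left(J \right)} = \frac{9}{2 J}$ ($V{\left(J \right)} = \frac{9}{J + J} = \frac{9}{2 J}$)
$N = -39$
$V{\left(4 \right)} T{\left(0 \left(-4 + 5\right) \right)} N = \frac{9}{2 \cdot 4} \left(-2 - 3 \cdot 0 \left(-4 + 5\right)\right) \left(-39\right) = \frac{9}{2} \cdot \frac{1}{4} \left(-2 - 3 \cdot 0 \cdot 1\right) \left(-39\right) = \frac{9 \left(-2 - 0\right)}{8} \left(-39\right) = \frac{9 \left(-2 + 0\right)}{8} \left(-39\right) = \frac{9}{8} \left(-2\right) \left(-39\right) = \left(- \frac{9}{4}\right) \left(-39\right) = \frac{351}{4}$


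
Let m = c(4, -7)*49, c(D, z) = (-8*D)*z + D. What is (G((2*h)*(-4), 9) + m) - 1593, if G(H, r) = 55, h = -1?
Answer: 9634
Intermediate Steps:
c(D, z) = D - 8*D*z (c(D, z) = -8*D*z + D = D - 8*D*z)
m = 11172 (m = (4*(1 - 8*(-7)))*49 = (4*(1 + 56))*49 = (4*57)*49 = 228*49 = 11172)
(G((2*h)*(-4), 9) + m) - 1593 = (55 + 11172) - 1593 = 11227 - 1593 = 9634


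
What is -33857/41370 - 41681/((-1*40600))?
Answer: 713773/3427800 ≈ 0.20823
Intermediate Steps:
-33857/41370 - 41681/((-1*40600)) = -33857*1/41370 - 41681/(-40600) = -33857/41370 - 41681*(-1/40600) = -33857/41370 + 41681/40600 = 713773/3427800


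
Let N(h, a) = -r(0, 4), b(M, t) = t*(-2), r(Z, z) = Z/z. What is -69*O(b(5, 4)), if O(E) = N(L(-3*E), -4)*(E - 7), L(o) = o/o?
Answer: 0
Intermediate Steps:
b(M, t) = -2*t
L(o) = 1
N(h, a) = 0 (N(h, a) = -0/4 = -1*0 = 0)
O(E) = 0 (O(E) = 0*(E - 7) = 0*(-7 + E) = 0)
-69*O(b(5, 4)) = -69*0 = 0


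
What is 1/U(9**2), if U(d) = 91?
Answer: 1/91 ≈ 0.010989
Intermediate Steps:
1/U(9**2) = 1/91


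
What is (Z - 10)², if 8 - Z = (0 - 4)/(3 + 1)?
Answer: 1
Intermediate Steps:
Z = 9 (Z = 8 - (0 - 4)/(3 + 1) = 8 - (-4)/4 = 8 - 1*(-1) = 8 + 1 = 9)
(Z - 10)² = (9 - 10)² = (-1)² = 1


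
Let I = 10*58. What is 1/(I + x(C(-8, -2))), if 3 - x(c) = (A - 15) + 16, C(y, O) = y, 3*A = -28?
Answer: 3/1774 ≈ 0.0016911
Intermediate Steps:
A = -28/3 (A = (1/3)*(-28) = -28/3 ≈ -9.3333)
I = 580
x(c) = 34/3 (x(c) = 3 - ((-28/3 - 15) + 16) = 3 - (-73/3 + 16) = 3 - 1*(-25/3) = 3 + 25/3 = 34/3)
1/(I + x(C(-8, -2))) = 1/(580 + 34/3) = 1/(1774/3) = 3/1774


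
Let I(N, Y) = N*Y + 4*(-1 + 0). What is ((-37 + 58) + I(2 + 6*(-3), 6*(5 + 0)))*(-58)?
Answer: 26854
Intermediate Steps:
I(N, Y) = -4 + N*Y (I(N, Y) = N*Y + 4*(-1) = N*Y - 4 = -4 + N*Y)
((-37 + 58) + I(2 + 6*(-3), 6*(5 + 0)))*(-58) = ((-37 + 58) + (-4 + (2 + 6*(-3))*(6*(5 + 0))))*(-58) = (21 + (-4 + (2 - 18)*(6*5)))*(-58) = (21 + (-4 - 16*30))*(-58) = (21 + (-4 - 480))*(-58) = (21 - 484)*(-58) = -463*(-58) = 26854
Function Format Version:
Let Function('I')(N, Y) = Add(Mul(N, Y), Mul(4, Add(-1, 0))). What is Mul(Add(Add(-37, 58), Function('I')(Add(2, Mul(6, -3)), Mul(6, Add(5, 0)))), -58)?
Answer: 26854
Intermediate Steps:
Function('I')(N, Y) = Add(-4, Mul(N, Y)) (Function('I')(N, Y) = Add(Mul(N, Y), Mul(4, -1)) = Add(Mul(N, Y), -4) = Add(-4, Mul(N, Y)))
Mul(Add(Add(-37, 58), Function('I')(Add(2, Mul(6, -3)), Mul(6, Add(5, 0)))), -58) = Mul(Add(Add(-37, 58), Add(-4, Mul(Add(2, Mul(6, -3)), Mul(6, Add(5, 0))))), -58) = Mul(Add(21, Add(-4, Mul(Add(2, -18), Mul(6, 5)))), -58) = Mul(Add(21, Add(-4, Mul(-16, 30))), -58) = Mul(Add(21, Add(-4, -480)), -58) = Mul(Add(21, -484), -58) = Mul(-463, -58) = 26854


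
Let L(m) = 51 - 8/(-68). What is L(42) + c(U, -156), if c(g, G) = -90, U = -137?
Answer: -661/17 ≈ -38.882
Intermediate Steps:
L(m) = 869/17 (L(m) = 51 - 8*(-1/68) = 51 + 2/17 = 869/17)
L(42) + c(U, -156) = 869/17 - 90 = -661/17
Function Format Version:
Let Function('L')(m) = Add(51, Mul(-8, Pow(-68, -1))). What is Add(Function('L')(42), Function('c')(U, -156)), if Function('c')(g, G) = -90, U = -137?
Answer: Rational(-661, 17) ≈ -38.882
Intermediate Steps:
Function('L')(m) = Rational(869, 17) (Function('L')(m) = Add(51, Mul(-8, Rational(-1, 68))) = Add(51, Rational(2, 17)) = Rational(869, 17))
Add(Function('L')(42), Function('c')(U, -156)) = Add(Rational(869, 17), -90) = Rational(-661, 17)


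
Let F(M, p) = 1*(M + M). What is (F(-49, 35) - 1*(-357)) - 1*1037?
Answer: -778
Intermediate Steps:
F(M, p) = 2*M (F(M, p) = 1*(2*M) = 2*M)
(F(-49, 35) - 1*(-357)) - 1*1037 = (2*(-49) - 1*(-357)) - 1*1037 = (-98 + 357) - 1037 = 259 - 1037 = -778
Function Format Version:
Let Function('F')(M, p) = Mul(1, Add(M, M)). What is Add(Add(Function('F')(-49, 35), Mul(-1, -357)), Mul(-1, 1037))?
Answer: -778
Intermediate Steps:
Function('F')(M, p) = Mul(2, M) (Function('F')(M, p) = Mul(1, Mul(2, M)) = Mul(2, M))
Add(Add(Function('F')(-49, 35), Mul(-1, -357)), Mul(-1, 1037)) = Add(Add(Mul(2, -49), Mul(-1, -357)), Mul(-1, 1037)) = Add(Add(-98, 357), -1037) = Add(259, -1037) = -778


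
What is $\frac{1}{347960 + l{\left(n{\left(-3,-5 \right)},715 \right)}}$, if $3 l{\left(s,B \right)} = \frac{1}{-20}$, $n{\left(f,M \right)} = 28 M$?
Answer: $\frac{60}{20877599} \approx 2.8739 \cdot 10^{-6}$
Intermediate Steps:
$l{\left(s,B \right)} = - \frac{1}{60}$ ($l{\left(s,B \right)} = \frac{1}{3 \left(-20\right)} = \frac{1}{3} \left(- \frac{1}{20}\right) = - \frac{1}{60}$)
$\frac{1}{347960 + l{\left(n{\left(-3,-5 \right)},715 \right)}} = \frac{1}{347960 - \frac{1}{60}} = \frac{1}{\frac{20877599}{60}} = \frac{60}{20877599}$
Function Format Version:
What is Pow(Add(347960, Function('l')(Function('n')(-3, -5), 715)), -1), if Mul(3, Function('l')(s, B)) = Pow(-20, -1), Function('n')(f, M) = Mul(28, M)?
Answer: Rational(60, 20877599) ≈ 2.8739e-6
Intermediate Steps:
Function('l')(s, B) = Rational(-1, 60) (Function('l')(s, B) = Mul(Rational(1, 3), Pow(-20, -1)) = Mul(Rational(1, 3), Rational(-1, 20)) = Rational(-1, 60))
Pow(Add(347960, Function('l')(Function('n')(-3, -5), 715)), -1) = Pow(Add(347960, Rational(-1, 60)), -1) = Pow(Rational(20877599, 60), -1) = Rational(60, 20877599)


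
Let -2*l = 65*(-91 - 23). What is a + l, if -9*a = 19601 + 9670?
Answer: 1358/3 ≈ 452.67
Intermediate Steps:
l = 3705 (l = -65*(-91 - 23)/2 = -65*(-114)/2 = -1/2*(-7410) = 3705)
a = -9757/3 (a = -(19601 + 9670)/9 = -1/9*29271 = -9757/3 ≈ -3252.3)
a + l = -9757/3 + 3705 = 1358/3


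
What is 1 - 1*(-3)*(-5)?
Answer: -14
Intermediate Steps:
1 - 1*(-3)*(-5) = 1 + 3*(-5) = 1 - 15 = -14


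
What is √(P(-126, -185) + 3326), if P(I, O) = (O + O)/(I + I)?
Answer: √5869654/42 ≈ 57.684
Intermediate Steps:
P(I, O) = O/I (P(I, O) = (2*O)/((2*I)) = (2*O)*(1/(2*I)) = O/I)
√(P(-126, -185) + 3326) = √(-185/(-126) + 3326) = √(-185*(-1/126) + 3326) = √(185/126 + 3326) = √(419261/126) = √5869654/42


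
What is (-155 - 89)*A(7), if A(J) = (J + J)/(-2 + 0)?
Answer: 1708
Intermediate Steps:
A(J) = -J (A(J) = (2*J)/(-2) = (2*J)*(-½) = -J)
(-155 - 89)*A(7) = (-155 - 89)*(-1*7) = -244*(-7) = 1708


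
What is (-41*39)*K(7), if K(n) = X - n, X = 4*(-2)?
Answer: 23985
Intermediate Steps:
X = -8
K(n) = -8 - n
(-41*39)*K(7) = (-41*39)*(-8 - 1*7) = -1599*(-8 - 7) = -1599*(-15) = 23985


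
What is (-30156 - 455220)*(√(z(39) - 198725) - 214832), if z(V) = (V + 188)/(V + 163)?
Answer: 104274296832 - 2184192*I*√100107766/101 ≈ 1.0427e+11 - 2.1637e+8*I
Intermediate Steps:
z(V) = (188 + V)/(163 + V)
(-30156 - 455220)*(√(z(39) - 198725) - 214832) = (-30156 - 455220)*(√((188 + 39)/(163 + 39) - 198725) - 214832) = -485376*(√(227/202 - 198725) - 214832) = -485376*(√(-40142223/202) - 214832) = -485376*(9*I*√100107766/202 - 214832) = -485376*(-214832 + 9*I*√100107766/202) = 104274296832 - 2184192*I*√100107766/101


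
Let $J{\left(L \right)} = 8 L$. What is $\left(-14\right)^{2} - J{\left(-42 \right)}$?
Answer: $532$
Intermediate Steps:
$\left(-14\right)^{2} - J{\left(-42 \right)} = \left(-14\right)^{2} - 8 \left(-42\right) = 196 - -336 = 196 + 336 = 532$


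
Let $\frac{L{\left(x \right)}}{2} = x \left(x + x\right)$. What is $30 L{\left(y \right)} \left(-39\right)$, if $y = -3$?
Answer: $-42120$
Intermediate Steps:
$L{\left(x \right)} = 4 x^{2}$ ($L{\left(x \right)} = 2 x \left(x + x\right) = 2 x 2 x = 2 \cdot 2 x^{2} = 4 x^{2}$)
$30 L{\left(y \right)} \left(-39\right) = 30 \cdot 4 \left(-3\right)^{2} \left(-39\right) = 30 \cdot 4 \cdot 9 \left(-39\right) = 30 \cdot 36 \left(-39\right) = 1080 \left(-39\right) = -42120$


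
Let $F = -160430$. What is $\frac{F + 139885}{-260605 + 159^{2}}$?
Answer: $\frac{20545}{235324} \approx 0.087305$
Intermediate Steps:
$\frac{F + 139885}{-260605 + 159^{2}} = \frac{-160430 + 139885}{-260605 + 159^{2}} = - \frac{20545}{-260605 + 25281} = - \frac{20545}{-235324} = \left(-20545\right) \left(- \frac{1}{235324}\right) = \frac{20545}{235324}$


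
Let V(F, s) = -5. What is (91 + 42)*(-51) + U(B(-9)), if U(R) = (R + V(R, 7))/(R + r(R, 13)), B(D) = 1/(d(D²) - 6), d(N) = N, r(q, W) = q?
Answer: -6970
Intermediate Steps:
B(D) = 1/(-6 + D²) (B(D) = 1/(D² - 6) = 1/(-6 + D²))
U(R) = (-5 + R)/(2*R) (U(R) = (R - 5)/(R + R) = (-5 + R)/((2*R)) = (-5 + R)*(1/(2*R)) = (-5 + R)/(2*R))
(91 + 42)*(-51) + U(B(-9)) = (91 + 42)*(-51) + (-5 + 1/(-6 + (-9)²))/(2*(1/(-6 + (-9)²))) = 133*(-51) + (-5 + 1/(-6 + 81))/(2*(1/(-6 + 81))) = -6783 + (-5 + 1/75)/(2*(1/75)) = -6783 + (½)*75*(-374/75) = -6783 - 187 = -6970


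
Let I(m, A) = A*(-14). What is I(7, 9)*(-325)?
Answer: 40950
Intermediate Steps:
I(m, A) = -14*A
I(7, 9)*(-325) = -14*9*(-325) = -126*(-325) = 40950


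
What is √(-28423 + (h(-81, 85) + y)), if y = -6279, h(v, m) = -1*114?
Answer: 32*I*√34 ≈ 186.59*I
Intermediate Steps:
h(v, m) = -114
√(-28423 + (h(-81, 85) + y)) = √(-28423 + (-114 - 6279)) = √(-28423 - 6393) = √(-34816) = 32*I*√34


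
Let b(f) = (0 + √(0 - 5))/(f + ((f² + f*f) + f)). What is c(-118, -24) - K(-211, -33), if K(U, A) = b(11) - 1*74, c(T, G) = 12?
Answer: 86 - I*√5/264 ≈ 86.0 - 0.00847*I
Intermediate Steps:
b(f) = I*√5/(2*f + 2*f²) (b(f) = (0 + √(-5))/(f + ((f² + f²) + f)) = (0 + I*√5)/(f + (2*f² + f)) = (I*√5)/(f + (f + 2*f²)) = (I*√5)/(2*f + 2*f²) = I*√5/(2*f + 2*f²))
K(U, A) = -74 + I*√5/264 (K(U, A) = (½)*I*√5/(11*(1 + 11)) - 1*74 = (½)*I*√5*(1/11)/12 - 74 = (½)*I*√5*(1/11)*(1/12) - 74 = I*√5/264 - 74 = -74 + I*√5/264)
c(-118, -24) - K(-211, -33) = 12 - (-74 + I*√5/264) = 12 + (74 - I*√5/264) = 86 - I*√5/264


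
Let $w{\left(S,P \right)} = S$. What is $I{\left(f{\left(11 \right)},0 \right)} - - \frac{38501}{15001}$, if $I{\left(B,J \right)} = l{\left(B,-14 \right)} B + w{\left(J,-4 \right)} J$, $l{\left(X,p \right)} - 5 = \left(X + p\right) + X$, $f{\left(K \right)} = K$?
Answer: $\frac{2183644}{15001} \approx 145.57$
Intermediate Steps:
$l{\left(X,p \right)} = 5 + p + 2 X$ ($l{\left(X,p \right)} = 5 + \left(\left(X + p\right) + X\right) = 5 + \left(p + 2 X\right) = 5 + p + 2 X$)
$I{\left(B,J \right)} = J^{2} + B \left(-9 + 2 B\right)$ ($I{\left(B,J \right)} = \left(5 - 14 + 2 B\right) B + J J = \left(-9 + 2 B\right) B + J^{2} = B \left(-9 + 2 B\right) + J^{2} = J^{2} + B \left(-9 + 2 B\right)$)
$I{\left(f{\left(11 \right)},0 \right)} - - \frac{38501}{15001} = \left(0^{2} + 11 \left(-9 + 2 \cdot 11\right)\right) - - \frac{38501}{15001} = \left(0 + 11 \left(-9 + 22\right)\right) - \left(-38501\right) \frac{1}{15001} = \left(0 + 11 \cdot 13\right) - - \frac{38501}{15001} = \left(0 + 143\right) + \frac{38501}{15001} = 143 + \frac{38501}{15001} = \frac{2183644}{15001}$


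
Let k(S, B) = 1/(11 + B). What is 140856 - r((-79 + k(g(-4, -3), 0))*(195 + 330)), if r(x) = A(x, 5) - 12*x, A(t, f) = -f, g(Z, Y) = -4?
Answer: -3918929/11 ≈ -3.5627e+5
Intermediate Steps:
r(x) = -5 - 12*x (r(x) = -1*5 - 12*x = -5 - 12*x)
140856 - r((-79 + k(g(-4, -3), 0))*(195 + 330)) = 140856 - (-5 - 12*(-79 + 1/(11 + 0))*(195 + 330)) = 140856 - (-5 - 12*(-79 + 1/11)*525) = 140856 - (-5 - (-10416)*525/11) = 140856 - (-5 - 12*(-455700/11)) = 140856 - (-5 + 5468400/11) = 140856 - 1*5468345/11 = 140856 - 5468345/11 = -3918929/11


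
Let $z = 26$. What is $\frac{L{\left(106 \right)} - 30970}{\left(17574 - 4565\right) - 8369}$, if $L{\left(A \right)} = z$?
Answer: $- \frac{967}{145} \approx -6.669$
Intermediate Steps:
$L{\left(A \right)} = 26$
$\frac{L{\left(106 \right)} - 30970}{\left(17574 - 4565\right) - 8369} = \frac{26 - 30970}{\left(17574 - 4565\right) - 8369} = - \frac{30944}{13009 - 8369} = - \frac{30944}{4640} = \left(-30944\right) \frac{1}{4640} = - \frac{967}{145}$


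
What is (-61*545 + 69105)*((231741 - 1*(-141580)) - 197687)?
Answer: 6298235240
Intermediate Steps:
(-61*545 + 69105)*((231741 - 1*(-141580)) - 197687) = (-33245 + 69105)*((231741 + 141580) - 197687) = 35860*(373321 - 197687) = 35860*175634 = 6298235240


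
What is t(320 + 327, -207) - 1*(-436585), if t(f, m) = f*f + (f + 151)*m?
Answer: 690008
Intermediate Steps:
t(f, m) = f**2 + m*(151 + f) (t(f, m) = f**2 + (151 + f)*m = f**2 + m*(151 + f))
t(320 + 327, -207) - 1*(-436585) = ((320 + 327)**2 + 151*(-207) + (320 + 327)*(-207)) - 1*(-436585) = (647**2 - 31257 + 647*(-207)) + 436585 = (418609 - 31257 - 133929) + 436585 = 253423 + 436585 = 690008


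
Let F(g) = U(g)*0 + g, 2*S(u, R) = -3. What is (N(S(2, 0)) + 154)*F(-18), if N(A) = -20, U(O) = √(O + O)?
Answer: -2412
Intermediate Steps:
S(u, R) = -3/2 (S(u, R) = (½)*(-3) = -3/2)
U(O) = √2*√O (U(O) = √(2*O) = √2*√O)
F(g) = g (F(g) = (√2*√g)*0 + g = 0 + g = g)
(N(S(2, 0)) + 154)*F(-18) = (-20 + 154)*(-18) = 134*(-18) = -2412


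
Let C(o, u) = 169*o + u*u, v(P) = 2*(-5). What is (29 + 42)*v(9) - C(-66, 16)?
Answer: 10188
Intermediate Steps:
v(P) = -10
C(o, u) = u**2 + 169*o (C(o, u) = 169*o + u**2 = u**2 + 169*o)
(29 + 42)*v(9) - C(-66, 16) = (29 + 42)*(-10) - (16**2 + 169*(-66)) = 71*(-10) - (256 - 11154) = -710 - 1*(-10898) = -710 + 10898 = 10188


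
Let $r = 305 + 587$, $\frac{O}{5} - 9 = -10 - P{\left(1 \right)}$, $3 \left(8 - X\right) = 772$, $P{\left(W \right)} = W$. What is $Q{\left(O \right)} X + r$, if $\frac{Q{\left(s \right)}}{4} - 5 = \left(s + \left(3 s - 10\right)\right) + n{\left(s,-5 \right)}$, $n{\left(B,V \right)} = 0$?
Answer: $45772$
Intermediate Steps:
$X = - \frac{748}{3}$ ($X = 8 - \frac{772}{3} = - \frac{748}{3} \approx -249.33$)
$O = -10$ ($O = 45 + 5 \left(-10 - 1\right) = 45 + 5 \left(-11\right) = 45 - 55 = -10$)
$r = 892$
$Q{\left(s \right)} = -20 + 16 s$ ($Q{\left(s \right)} = 20 + 4 \left(\left(s + \left(3 s - 10\right)\right) + 0\right) = 20 + 4 \left(\left(s + \left(-10 + 3 s\right)\right) + 0\right) = 20 + 4 \left(\left(-10 + 4 s\right) + 0\right) = 20 + 4 \left(-10 + 4 s\right) = 20 + \left(-40 + 16 s\right) = -20 + 16 s$)
$Q{\left(O \right)} X + r = \left(-20 + 16 \left(-10\right)\right) \left(- \frac{748}{3}\right) + 892 = \left(-20 - 160\right) \left(- \frac{748}{3}\right) + 892 = \left(-180\right) \left(- \frac{748}{3}\right) + 892 = 44880 + 892 = 45772$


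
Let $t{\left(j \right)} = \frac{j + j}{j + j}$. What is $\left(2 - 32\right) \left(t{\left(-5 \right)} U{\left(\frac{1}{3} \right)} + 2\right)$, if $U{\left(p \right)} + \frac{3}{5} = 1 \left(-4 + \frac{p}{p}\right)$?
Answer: $48$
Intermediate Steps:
$t{\left(j \right)} = 1$ ($t{\left(j \right)} = \frac{2 j}{2 j} = 2 j \frac{1}{2 j} = 1$)
$U{\left(p \right)} = - \frac{18}{5}$ ($U{\left(p \right)} = - \frac{3}{5} + 1 \left(-4 + \frac{p}{p}\right) = - \frac{3}{5} + 1 \left(-4 + 1\right) = - \frac{3}{5} + 1 \left(-3\right) = - \frac{3}{5} - 3 = - \frac{18}{5}$)
$\left(2 - 32\right) \left(t{\left(-5 \right)} U{\left(\frac{1}{3} \right)} + 2\right) = \left(2 - 32\right) \left(1 \left(- \frac{18}{5}\right) + 2\right) = - 30 \left(- \frac{18}{5} + 2\right) = \left(-30\right) \left(- \frac{8}{5}\right) = 48$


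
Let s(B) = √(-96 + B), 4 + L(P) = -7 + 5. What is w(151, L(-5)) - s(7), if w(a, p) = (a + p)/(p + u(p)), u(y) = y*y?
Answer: 29/6 - I*√89 ≈ 4.8333 - 9.434*I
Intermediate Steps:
u(y) = y²
L(P) = -6 (L(P) = -4 + (-7 + 5) = -4 - 2 = -6)
w(a, p) = (a + p)/(p + p²)
w(151, L(-5)) - s(7) = (151 - 6)/((-6)*(1 - 6)) - √(-96 + 7) = -⅙*145/(-5) - √(-89) = -⅙*(-⅕)*145 - I*√89 = 29/6 - I*√89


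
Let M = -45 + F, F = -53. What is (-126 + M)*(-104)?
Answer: 23296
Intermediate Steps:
M = -98 (M = -45 - 53 = -98)
(-126 + M)*(-104) = (-126 - 98)*(-104) = -224*(-104) = 23296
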